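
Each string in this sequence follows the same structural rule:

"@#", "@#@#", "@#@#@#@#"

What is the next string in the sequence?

Every step duplicates the string.
One more doubling of @#@#@#@# gives the answer.

@#@#@#@#@#@#@#@#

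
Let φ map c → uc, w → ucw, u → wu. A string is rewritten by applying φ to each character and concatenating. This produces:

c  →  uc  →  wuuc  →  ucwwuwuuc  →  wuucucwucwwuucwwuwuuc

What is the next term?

ucwwuwuucwuucucwwuucucwucwwuwuucucwucwwuucwwuwuuc

Replace each of the 21 characters of wuucucwucwwuucwwuwuuc in place — ucw wu wu uc wu uc ucw wu uc ucw ucw wu wu uc ucw ucw wu ucw wu wu uc — and concatenate.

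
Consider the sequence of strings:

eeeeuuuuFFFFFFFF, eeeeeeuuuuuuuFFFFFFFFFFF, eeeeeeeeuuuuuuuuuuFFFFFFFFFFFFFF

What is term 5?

Reading off run lengths: e runs 4, 6, 8; u runs 4, 7, 10; F runs 8, 11, 14 — each is linear in n, where the shown terms are n = 2, 3, 4.
Setting n = 6 gives 12, 16, 20 characters in each block.

eeeeeeeeeeeeuuuuuuuuuuuuuuuuFFFFFFFFFFFFFFFFFFFF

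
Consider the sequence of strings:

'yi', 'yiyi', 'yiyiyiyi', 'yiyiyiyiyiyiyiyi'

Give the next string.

yiyiyiyiyiyiyiyiyiyiyiyiyiyiyiyi

s(k+1) = s(k)·s(k) — each term doubles the last.
So the next term is two copies of yiyiyiyiyiyiyiyi.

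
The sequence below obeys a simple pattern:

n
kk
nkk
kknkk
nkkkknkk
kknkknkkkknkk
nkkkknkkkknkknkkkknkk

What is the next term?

kknkknkkkknkknkkkknkkkknkknkkkknkk

From term 3 onward, concatenate the second-to-last term with the last: n·kk = nkk, kk·nkk = kknkk, …
So term 8 is kknkknkkkknkk·nkkkknkkkknkknkkkknkk.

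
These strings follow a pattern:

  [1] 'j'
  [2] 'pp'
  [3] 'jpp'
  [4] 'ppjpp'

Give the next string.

This is a Fibonacci-style word recurrence s(k) = s(k−2)·s(k−1): e.g. j·pp = jpp.
Continuing: jpp · ppjpp gives term 5.

jppppjpp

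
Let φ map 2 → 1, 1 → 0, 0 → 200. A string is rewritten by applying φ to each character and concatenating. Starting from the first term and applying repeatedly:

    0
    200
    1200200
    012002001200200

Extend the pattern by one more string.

Replace each of the 15 characters of 012002001200200 in place — 200 0 1 200 200 1 200 200 0 1 200 200 1 200 200 — and concatenate.

200012002001200200012002001200200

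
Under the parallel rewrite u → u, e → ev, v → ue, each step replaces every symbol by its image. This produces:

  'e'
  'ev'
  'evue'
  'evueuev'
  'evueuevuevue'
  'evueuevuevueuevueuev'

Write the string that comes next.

Rewriting the 20 symbols of evueuevuevueuevueuev one by one yields ev ue u ev u ev ue u ev ue u ev u ev ue u ev u ev ue; concatenated:

evueuevuevueuevueuevuevueuevuevue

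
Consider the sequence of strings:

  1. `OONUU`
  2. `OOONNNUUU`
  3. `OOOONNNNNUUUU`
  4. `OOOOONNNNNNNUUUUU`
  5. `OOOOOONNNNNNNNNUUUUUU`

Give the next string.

Each string has the form O^{n+1} N^{2n-1} U^{n+1} (n = 1, 2, …).
Setting n = 6 gives 7, 11, 7 characters in each block.

OOOOOOONNNNNNNNNNNUUUUUUU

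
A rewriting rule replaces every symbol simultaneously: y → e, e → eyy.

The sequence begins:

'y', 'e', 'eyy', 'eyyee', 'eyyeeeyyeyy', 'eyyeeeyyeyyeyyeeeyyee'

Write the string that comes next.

Applying the rule to each of the 21 symbols of eyyeeeyyeyyeyyeeeyyee gives the pieces eyy e e eyy eyy eyy e e eyy e e eyy e e eyy eyy eyy e e eyy eyy, which concatenate to the answer.

eyyeeeyyeyyeyyeeeyyeeeyyeeeyyeyyeyyeeeyyeyy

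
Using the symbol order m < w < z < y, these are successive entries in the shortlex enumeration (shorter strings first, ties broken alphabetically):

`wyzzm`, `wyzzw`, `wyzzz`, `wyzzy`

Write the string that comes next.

The successor of wyzzy increments the rightmost position that isn't already y and resets every position after it to m.

wyzym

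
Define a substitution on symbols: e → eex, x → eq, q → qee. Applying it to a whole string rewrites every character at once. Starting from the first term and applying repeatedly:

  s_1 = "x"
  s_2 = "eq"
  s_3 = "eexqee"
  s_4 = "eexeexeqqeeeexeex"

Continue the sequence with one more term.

Replace each of the 17 characters of eexeexeqqeeeexeex in place — eex eex eq eex eex eq eex qee qee eex eex eex eex eq eex eex eq — and concatenate.

eexeexeqeexeexeqeexqeeqeeeexeexeexeexeqeexeexeq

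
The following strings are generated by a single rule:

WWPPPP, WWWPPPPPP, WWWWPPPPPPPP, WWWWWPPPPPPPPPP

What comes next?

Term n consists of n W's, followed by 2n P's, where the shown terms are n = 2, 3, 4, 5.
At n = 6 the blocks have lengths 6, 12.

WWWWWWPPPPPPPPPPPP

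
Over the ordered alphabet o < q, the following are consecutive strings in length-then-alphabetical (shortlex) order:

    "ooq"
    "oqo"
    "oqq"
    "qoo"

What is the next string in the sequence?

qoq

Treat qoo as a base-2 numeral over the given alphabet and add one, carrying through any trailing q's.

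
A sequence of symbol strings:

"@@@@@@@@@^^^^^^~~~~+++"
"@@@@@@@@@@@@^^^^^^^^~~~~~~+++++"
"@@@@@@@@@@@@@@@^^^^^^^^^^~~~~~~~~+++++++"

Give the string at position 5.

Each string has the form @^{3n+3} ^^{2n+2} ~^{2n} +^{2n-1}, where the shown terms are n = 2, 3, 4.
At n = 6 the blocks have lengths 21, 14, 12, 11.

@@@@@@@@@@@@@@@@@@@@@^^^^^^^^^^^^^^~~~~~~~~~~~~+++++++++++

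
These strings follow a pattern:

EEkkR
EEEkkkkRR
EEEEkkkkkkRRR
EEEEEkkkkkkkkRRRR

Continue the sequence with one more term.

Term n consists of n+1 E's, followed by 2n k's, followed by n R's (n = 1, 2, …).
At n = 5 the blocks have lengths 6, 10, 5.

EEEEEEkkkkkkkkkkRRRRR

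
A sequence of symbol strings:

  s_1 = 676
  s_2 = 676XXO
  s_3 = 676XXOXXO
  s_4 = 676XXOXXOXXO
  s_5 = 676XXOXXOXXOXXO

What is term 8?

676XXOXXOXXOXXOXXOXXOXXO

The strings grow by a fixed suffix XXO each time.
From 676XXOXXOXXOXXO, 3 further steps: 676XXOXXOXXOXXO → 676XXOXXOXXOXXOXXO → 676XXOXXOXXOXXOXXOXXO → (answer).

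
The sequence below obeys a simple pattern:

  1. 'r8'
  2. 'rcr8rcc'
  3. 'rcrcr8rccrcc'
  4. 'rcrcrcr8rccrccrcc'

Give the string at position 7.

s(k+1) = rc·s(k)·rcc, so each term gains rc as a prefix and rcc as a suffix.
From rcrcrcr8rccrccrcc, 3 further steps: rcrcrcr8rccrccrcc → rcrcrcrcr8rccrccrccrcc → rcrcrcrcrcr8rccrccrccrccrcc → (answer).

rcrcrcrcrcrcr8rccrccrccrccrccrcc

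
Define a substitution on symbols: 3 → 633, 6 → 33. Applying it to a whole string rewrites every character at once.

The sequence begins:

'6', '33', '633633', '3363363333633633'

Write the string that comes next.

63363333633633336336336336333363363333633633

Replace each of the 16 characters of 3363363333633633 in place — 633 633 33 633 633 33 633 633 633 633 33 633 633 33 633 633 — and concatenate.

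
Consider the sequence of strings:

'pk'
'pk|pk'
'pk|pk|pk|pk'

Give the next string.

Every step duplicates the string with '|' between the halves.
Doubling pk|pk|pk|pk with '|' between the halves:

pk|pk|pk|pk|pk|pk|pk|pk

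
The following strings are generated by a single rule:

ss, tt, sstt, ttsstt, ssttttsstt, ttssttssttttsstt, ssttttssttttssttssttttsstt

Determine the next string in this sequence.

This is a Fibonacci-style word recurrence s(k) = s(k−2)·s(k−1): e.g. ss·tt = sstt.
Continuing: ttssttssttttsstt · ssttttssttttssttssttttsstt gives term 8.

ttssttssttttssttssttttssttttssttssttttsstt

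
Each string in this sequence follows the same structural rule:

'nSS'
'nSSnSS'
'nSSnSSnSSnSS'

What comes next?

Each string is two copies of the previous one concatenated.
So the next term is two copies of nSSnSSnSSnSS.

nSSnSSnSSnSSnSSnSSnSSnSS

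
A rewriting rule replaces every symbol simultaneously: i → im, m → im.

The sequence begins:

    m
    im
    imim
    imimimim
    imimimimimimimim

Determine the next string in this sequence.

Rewriting the 16 symbols of imimimimimimimim one by one yields im im im im im im im im im im im im im im im im; concatenated:

imimimimimimimimimimimimimimimim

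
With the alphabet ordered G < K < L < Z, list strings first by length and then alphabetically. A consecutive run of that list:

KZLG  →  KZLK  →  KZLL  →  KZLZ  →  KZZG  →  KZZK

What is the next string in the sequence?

KZZL

Treat KZZK as a base-4 numeral over the given alphabet and add one, carrying through any trailing Z's.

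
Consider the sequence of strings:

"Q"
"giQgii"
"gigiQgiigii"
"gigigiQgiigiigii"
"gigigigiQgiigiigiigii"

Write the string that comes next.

Each term wraps the previous one in gi on the left and gii on the right.
One more step from gigigigiQgiigiigiigii gives the answer.

gigigigigiQgiigiigiigiigii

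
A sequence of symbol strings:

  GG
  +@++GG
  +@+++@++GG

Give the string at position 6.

+@+++@+++@+++@+++@++GG

Each term is the previous one with +@++ prepended.
From +@+++@++GG, 3 further steps: +@+++@++GG → +@+++@+++@++GG → +@+++@+++@+++@++GG → (answer).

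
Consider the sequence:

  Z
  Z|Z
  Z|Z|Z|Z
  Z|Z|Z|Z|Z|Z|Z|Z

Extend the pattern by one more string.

Z|Z|Z|Z|Z|Z|Z|Z|Z|Z|Z|Z|Z|Z|Z|Z

Each string is two copies of the previous one joined by '|'.
So the next term is two copies of Z|Z|Z|Z|Z|Z|Z|Z with '|' between the halves.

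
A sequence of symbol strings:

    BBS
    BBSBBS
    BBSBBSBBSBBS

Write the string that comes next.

BBSBBSBBSBBSBBSBBSBBSBBS

s(k+1) = s(k)·s(k) — each term doubles the last.
So the next term is two copies of BBSBBSBBSBBS.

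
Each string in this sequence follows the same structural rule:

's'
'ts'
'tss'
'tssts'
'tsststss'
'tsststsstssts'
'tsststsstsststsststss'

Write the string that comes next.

Each term (from the third on) is the previous term followed by the one before it: term 3 = ts·s = tss.
Continuing: tsststsstsststsststss · tsststsstssts gives term 8.

tsststsstsststsststsstsststsstssts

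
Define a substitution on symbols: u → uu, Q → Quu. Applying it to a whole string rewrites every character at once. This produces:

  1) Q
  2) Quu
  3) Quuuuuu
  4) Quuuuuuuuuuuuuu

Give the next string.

Rewriting the 15 symbols of Quuuuuuuuuuuuuu one by one yields Quu uu uu uu uu uu uu uu uu uu uu uu uu uu uu; concatenated:

Quuuuuuuuuuuuuuuuuuuuuuuuuuuuuu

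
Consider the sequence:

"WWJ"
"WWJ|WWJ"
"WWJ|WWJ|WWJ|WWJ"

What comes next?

WWJ|WWJ|WWJ|WWJ|WWJ|WWJ|WWJ|WWJ

s(k+1) = s(k)·|·s(k) — each term doubles the last with '|' between the halves.
One more doubling of WWJ|WWJ|WWJ|WWJ gives the answer.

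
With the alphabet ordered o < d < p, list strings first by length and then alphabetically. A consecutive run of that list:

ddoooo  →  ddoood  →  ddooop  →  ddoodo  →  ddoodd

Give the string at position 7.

Continuing the enumeration 2 steps past ddoodd: ddoodd → ddoodp → (answer).

ddoopo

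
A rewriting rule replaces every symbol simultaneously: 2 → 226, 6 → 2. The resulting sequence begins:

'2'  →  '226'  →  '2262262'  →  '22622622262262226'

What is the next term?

22622622262262226226226222622622262262262

Applying the rule to each of the 17 symbols of 22622622262262226 gives the pieces 226 226 2 226 226 2 226 226 226 2 226 226 2 226 226 226 2, which concatenate to the answer.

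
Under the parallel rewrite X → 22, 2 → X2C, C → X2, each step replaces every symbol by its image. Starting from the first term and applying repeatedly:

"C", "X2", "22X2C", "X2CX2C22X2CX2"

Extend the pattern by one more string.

22X2CX222X2CX2X2CX2C22X2CX222X2C

Replace each of the 13 characters of X2CX2C22X2CX2 in place — 22 X2C X2 22 X2C X2 X2C X2C 22 X2C X2 22 X2C — and concatenate.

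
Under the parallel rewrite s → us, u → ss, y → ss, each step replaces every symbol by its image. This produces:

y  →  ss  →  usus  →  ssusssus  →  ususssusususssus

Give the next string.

Replace each of the 16 characters of ususssusususssus in place — ss us ss us us us ss us ss us ss us us us ss us — and concatenate.

ssusssusususssusssusssusususssus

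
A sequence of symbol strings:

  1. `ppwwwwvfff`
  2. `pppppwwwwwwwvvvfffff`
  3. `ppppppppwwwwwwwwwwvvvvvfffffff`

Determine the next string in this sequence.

pppppppppppwwwwwwwwwwwwwvvvvvvvfffffffff

The n-th term is 3n-1 p's then 3n+1 w's then 2n-1 v's then 2n+1 f's (n = 1, 2, …).
Setting n = 4 gives 11, 13, 7, 9 characters in each block.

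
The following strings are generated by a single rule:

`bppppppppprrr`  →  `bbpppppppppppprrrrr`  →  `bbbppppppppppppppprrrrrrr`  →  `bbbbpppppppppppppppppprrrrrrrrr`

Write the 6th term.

Each string has the form b^{n-1} p^{3n+3} r^{2n-1}, where the shown terms are n = 2, 3, 4, 5.
Setting n = 7 gives 6, 24, 13 characters in each block.

bbbbbbpppppppppppppppppppppppprrrrrrrrrrrrr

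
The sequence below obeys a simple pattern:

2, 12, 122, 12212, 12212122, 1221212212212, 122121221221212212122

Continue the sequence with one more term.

Each term (from the third on) is the previous term followed by the one before it: term 3 = 12·2 = 122.
The next term joins 122121221221212212122 and 1221212212212.

1221212212212122121221221212212212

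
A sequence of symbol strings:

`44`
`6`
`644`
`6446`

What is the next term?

Each term (from the third on) is the previous term followed by the one before it: term 3 = 6·44 = 644.
So term 5 is 6446·644.

6446644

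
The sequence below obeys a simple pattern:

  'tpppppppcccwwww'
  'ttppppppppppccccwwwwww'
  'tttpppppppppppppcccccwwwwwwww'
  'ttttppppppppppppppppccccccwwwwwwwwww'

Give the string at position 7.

Each string has the form t^{n-1} p^{3n+1} c^{n+1} w^{2n}, where the shown terms are n = 2, 3, 4, 5.
For term 7, n = 8, so the run lengths are 7, 25, 9, 16.

tttttttpppppppppppppppppppppppppcccccccccwwwwwwwwwwwwwwww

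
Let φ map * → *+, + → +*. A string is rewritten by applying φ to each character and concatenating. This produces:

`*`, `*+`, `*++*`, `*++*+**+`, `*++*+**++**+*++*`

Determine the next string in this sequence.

Applying the rule to each of the 16 symbols of *++*+**++**+*++* gives the pieces *+ +* +* *+ +* *+ *+ +* +* *+ *+ +* *+ +* +* *+, which concatenate to the answer.

*++*+**++**+*++*+**+*++**++*+**+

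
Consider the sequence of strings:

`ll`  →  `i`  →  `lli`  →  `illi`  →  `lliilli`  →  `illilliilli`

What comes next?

From term 3 onward, concatenate the second-to-last term with the last: ll·i = lli, i·lli = illi, …
Continuing: lliilli · illilliilli gives term 7.

lliilliillilliilli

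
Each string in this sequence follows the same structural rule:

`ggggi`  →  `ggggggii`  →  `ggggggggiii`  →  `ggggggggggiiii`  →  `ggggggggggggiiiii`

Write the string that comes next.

ggggggggggggggiiiiii

Term n consists of 2n g's, followed by n-1 i's, where the shown terms are n = 2, 3, 4, 5, 6.
Setting n = 7 gives 14, 6 characters in each block.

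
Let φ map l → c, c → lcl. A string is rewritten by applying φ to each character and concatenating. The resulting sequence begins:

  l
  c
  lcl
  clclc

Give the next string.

lclclclclcl

Apply φ to clclc symbol by symbol: c→lcl, l→c, c→lcl, l→c, c→lcl; joined: lcl c lcl c lcl.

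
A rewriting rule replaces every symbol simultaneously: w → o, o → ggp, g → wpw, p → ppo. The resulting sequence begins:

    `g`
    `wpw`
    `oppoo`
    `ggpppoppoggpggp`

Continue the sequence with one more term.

Rewriting the 15 symbols of ggpppoppoggpggp one by one yields wpw wpw ppo ppo ppo ggp ppo ppo ggp wpw wpw ppo wpw wpw ppo; concatenated:

wpwwpwppoppoppoggpppoppoggpwpwwpwppowpwwpwppo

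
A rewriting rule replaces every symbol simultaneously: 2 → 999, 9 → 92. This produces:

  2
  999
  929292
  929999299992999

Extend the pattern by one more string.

Applying the rule to each of the 15 symbols of 929999299992999 gives the pieces 92 999 92 92 92 92 999 92 92 92 92 999 92 92 92, which concatenate to the answer.

929999292929299992929292999929292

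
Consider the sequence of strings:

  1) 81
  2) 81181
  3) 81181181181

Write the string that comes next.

81181181181181181181181

Each string is two copies of the previous one joined by '1'.
So the next term is two copies of 81181181181 with '1' between the halves.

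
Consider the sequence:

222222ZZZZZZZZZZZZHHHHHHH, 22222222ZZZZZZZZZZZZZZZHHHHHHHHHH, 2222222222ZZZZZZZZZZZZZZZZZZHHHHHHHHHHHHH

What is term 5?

Each string has the form 2^{2n} Z^{3n+3} H^{3n-2}, where the shown terms are n = 3, 4, 5.
For term 5, n = 7, so the run lengths are 14, 24, 19.

22222222222222ZZZZZZZZZZZZZZZZZZZZZZZZHHHHHHHHHHHHHHHHHHH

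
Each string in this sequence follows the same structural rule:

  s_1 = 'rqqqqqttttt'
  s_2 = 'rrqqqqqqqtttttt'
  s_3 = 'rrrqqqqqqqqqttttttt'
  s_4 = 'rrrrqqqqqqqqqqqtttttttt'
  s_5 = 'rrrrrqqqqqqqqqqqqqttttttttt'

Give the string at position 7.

rrrrrrrqqqqqqqqqqqqqqqqqttttttttttt

The n-th term is n-1 r's then 2n+1 q's then n+3 t's, where the shown terms are n = 2, 3, 4, 5, 6.
For term 7, n = 8, so the run lengths are 7, 17, 11.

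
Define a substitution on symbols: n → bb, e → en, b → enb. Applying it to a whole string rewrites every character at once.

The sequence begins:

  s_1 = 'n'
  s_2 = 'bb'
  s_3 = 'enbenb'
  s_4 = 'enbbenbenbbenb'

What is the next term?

Rewriting the 14 symbols of enbbenbenbbenb one by one yields en bb enb enb en bb enb en bb enb enb en bb enb; concatenated:

enbbenbenbenbbenbenbbenbenbenbbenb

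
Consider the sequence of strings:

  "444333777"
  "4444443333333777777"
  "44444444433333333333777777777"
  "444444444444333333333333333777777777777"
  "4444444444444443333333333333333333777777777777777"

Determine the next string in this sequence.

44444444444444444433333333333333333333333777777777777777777

Reading off run lengths: 4 runs 3, 6, 9, 12, 15; 3 runs 3, 7, 11, 15, 19; 7 runs 3, 6, 9, 12, 15 — each is linear in n (n = 1, 2, …).
At n = 6 the blocks have lengths 18, 23, 18.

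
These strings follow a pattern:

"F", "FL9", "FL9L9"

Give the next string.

FL9L9L9

The strings grow by a fixed suffix L9 each time.
So the next term is FL9L9·L9.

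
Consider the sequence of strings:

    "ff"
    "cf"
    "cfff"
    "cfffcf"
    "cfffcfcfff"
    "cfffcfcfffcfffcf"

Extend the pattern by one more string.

cfffcfcfffcfffcfcfffcfcfff

From term 3 onward, concatenate the last term with the second-to-last: cf·ff = cfff, cfff·cf = cfffcf, …
The next term joins cfffcfcfffcfffcf and cfffcfcfff.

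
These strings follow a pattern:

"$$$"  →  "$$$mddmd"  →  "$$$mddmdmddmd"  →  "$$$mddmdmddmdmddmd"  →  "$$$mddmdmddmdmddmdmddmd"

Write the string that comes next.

$$$mddmdmddmdmddmdmddmdmddmd

Each term is the previous one with mddmd appended.
So the next term is $$$mddmdmddmdmddmdmddmd·mddmd.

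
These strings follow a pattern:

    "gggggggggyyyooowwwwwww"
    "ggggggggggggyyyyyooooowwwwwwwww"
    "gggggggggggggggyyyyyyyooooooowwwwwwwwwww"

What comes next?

Term n consists of 3n+3 g's, followed by 2n-1 y's, followed by 2n-1 o's, followed by 2n+3 w's, where the shown terms are n = 2, 3, 4.
At n = 5 the blocks have lengths 18, 9, 9, 13.

ggggggggggggggggggyyyyyyyyyooooooooowwwwwwwwwwwww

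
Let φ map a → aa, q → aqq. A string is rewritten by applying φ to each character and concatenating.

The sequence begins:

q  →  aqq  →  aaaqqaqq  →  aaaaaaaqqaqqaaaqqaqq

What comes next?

aaaaaaaaaaaaaaaqqaqqaaaqqaqqaaaaaaaqqaqqaaaqqaqq

φ(aaaaaaaqqaqqaaaqqaqq) expands symbol-by-symbol to aa aa aa aa aa aa aa aqq aqq aa aqq aqq aa aa aa aqq aqq aa aqq aqq; joining the 20 pieces gives the next term.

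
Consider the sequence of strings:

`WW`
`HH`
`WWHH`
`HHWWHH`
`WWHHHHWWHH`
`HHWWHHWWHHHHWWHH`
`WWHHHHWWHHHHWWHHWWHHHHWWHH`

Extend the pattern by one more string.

HHWWHHWWHHHHWWHHWWHHHHWWHHHHWWHHWWHHHHWWHH

Each term (from the third on) is the two preceding terms concatenated in order: term 3 = WW·HH = WWHH.
The next term joins HHWWHHWWHHHHWWHH and WWHHHHWWHHHHWWHHWWHHHHWWHH.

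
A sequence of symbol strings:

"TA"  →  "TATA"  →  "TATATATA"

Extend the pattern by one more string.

TATATATATATATATA

Every step duplicates the string.
So the next term is two copies of TATATATA.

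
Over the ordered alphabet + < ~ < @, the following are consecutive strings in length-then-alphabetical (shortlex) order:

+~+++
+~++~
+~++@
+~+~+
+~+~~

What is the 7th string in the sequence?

Continuing the enumeration 2 steps past +~+~~: +~+~~ → +~+~@ → (answer).

+~+@+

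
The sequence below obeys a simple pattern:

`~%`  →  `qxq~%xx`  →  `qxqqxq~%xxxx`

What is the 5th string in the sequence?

qxqqxqqxqqxq~%xxxxxxxx

Every step adds qxq to the front and xx to the end of the previous string.
From qxqqxq~%xxxx, 2 further steps: qxqqxq~%xxxx → qxqqxqqxq~%xxxxxx → (answer).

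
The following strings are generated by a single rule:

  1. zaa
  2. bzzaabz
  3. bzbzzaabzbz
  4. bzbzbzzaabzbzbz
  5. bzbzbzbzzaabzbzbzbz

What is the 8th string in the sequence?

bzbzbzbzbzbzbzzaabzbzbzbzbzbzbz

Each term wraps the previous one in bz on the left and bz on the right.
From bzbzbzbzzaabzbzbzbz, 3 further steps: bzbzbzbzzaabzbzbzbz → bzbzbzbzbzzaabzbzbzbzbz → bzbzbzbzbzbzzaabzbzbzbzbzbz → (answer).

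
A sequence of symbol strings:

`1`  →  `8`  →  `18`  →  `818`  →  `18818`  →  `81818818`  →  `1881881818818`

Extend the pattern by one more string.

818188181881881818818

This is a Fibonacci-style word recurrence s(k) = s(k−2)·s(k−1): e.g. 1·8 = 18.
The next term joins 81818818 and 1881881818818.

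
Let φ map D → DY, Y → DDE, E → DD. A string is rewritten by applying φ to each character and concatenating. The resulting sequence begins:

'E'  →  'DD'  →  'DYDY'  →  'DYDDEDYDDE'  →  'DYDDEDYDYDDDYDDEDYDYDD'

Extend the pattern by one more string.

φ(DYDDEDYDYDDDYDDEDYDYDD) expands symbol-by-symbol to DY DDE DY DY DD DY DDE DY DDE DY DY DY DDE DY DY DD DY DDE DY DDE DY DY; joining the 22 pieces gives the next term.

DYDDEDYDYDDDYDDEDYDDEDYDYDYDDEDYDYDDDYDDEDYDDEDYDY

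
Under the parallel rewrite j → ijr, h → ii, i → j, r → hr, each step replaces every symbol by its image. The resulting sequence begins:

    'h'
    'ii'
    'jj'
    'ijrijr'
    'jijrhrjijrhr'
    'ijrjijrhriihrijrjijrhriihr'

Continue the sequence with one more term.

jijrhrijrjijrhriihrjjiihrjijrhrijrjijrhriihrjjiihr

Applying the rule to each of the 26 symbols of ijrjijrhriihrijrjijrhriihr gives the pieces j ijr hr ijr j ijr hr ii hr j j ii hr j ijr hr ijr j ijr hr ii hr j j ii hr, which concatenate to the answer.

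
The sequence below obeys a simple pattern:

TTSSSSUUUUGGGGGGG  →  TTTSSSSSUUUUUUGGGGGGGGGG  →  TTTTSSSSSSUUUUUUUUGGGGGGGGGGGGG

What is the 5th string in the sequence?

TTTTTTSSSSSSSSUUUUUUUUUUUUGGGGGGGGGGGGGGGGGGG

Reading off run lengths: T runs 2, 3, 4; S runs 4, 5, 6; U runs 4, 6, 8; G runs 7, 10, 13 — each is linear in n, where the shown terms are n = 2, 3, 4.
For term 5, n = 6, so the run lengths are 6, 8, 12, 19.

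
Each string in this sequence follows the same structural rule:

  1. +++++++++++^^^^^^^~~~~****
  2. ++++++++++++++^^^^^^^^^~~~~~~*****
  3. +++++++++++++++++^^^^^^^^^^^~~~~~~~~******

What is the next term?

++++++++++++++++++++^^^^^^^^^^^^^~~~~~~~~~~*******

Each string has the form +^{3n+2} ^^{2n+1} ~^{2n-2} *^{n+1}, where the shown terms are n = 3, 4, 5.
For the next term, n = 6, so the run lengths are 20, 13, 10, 7.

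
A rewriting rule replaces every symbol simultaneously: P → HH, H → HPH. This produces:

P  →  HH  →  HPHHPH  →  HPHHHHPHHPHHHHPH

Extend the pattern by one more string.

HPHHHHPHHPHHPHHPHHHHPHHPHHHHPHHPHHPHHPHHHHPH

φ(HPHHHHPHHPHHHHPH) expands symbol-by-symbol to HPH HH HPH HPH HPH HPH HH HPH HPH HH HPH HPH HPH HPH HH HPH; joining the 16 pieces gives the next term.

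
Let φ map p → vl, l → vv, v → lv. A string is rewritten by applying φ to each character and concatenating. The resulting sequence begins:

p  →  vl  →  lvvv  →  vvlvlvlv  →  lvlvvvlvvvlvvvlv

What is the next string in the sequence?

Replace each of the 16 characters of lvlvvvlvvvlvvvlv in place — vv lv vv lv lv lv vv lv lv lv vv lv lv lv vv lv — and concatenate.

vvlvvvlvlvlvvvlvlvlvvvlvlvlvvvlv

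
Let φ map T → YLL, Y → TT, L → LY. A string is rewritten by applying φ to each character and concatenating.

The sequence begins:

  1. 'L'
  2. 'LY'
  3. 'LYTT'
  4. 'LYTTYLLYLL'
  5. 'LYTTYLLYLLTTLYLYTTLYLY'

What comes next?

LYTTYLLYLLTTLYLYTTLYLYYLLYLLLYTTLYTTYLLYLLLYTTLYTT

Replace each of the 22 characters of LYTTYLLYLLTTLYLYTTLYLY in place — LY TT YLL YLL TT LY LY TT LY LY YLL YLL LY TT LY TT YLL YLL LY TT LY TT — and concatenate.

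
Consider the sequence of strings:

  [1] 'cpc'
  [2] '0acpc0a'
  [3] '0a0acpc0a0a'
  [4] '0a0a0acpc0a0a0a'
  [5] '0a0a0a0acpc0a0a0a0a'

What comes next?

0a0a0a0a0acpc0a0a0a0a0a

Each term wraps the previous one in 0a on the left and 0a on the right.
One more step from 0a0a0a0acpc0a0a0a0a gives the answer.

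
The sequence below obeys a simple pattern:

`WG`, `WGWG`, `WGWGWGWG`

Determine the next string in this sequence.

Each string is two copies of the previous one concatenated.
Doubling WGWGWGWG:

WGWGWGWGWGWGWGWG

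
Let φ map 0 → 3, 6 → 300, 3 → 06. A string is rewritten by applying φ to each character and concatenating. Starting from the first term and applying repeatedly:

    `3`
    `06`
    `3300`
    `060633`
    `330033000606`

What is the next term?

06063306063333003300

Expanding 330033000606: 3→06, 3→06, 0→3, 0→3, 3→06, 3→06, 0→3, 0→3, 0→3, 6→300, 0→3, 6→300. Concatenated: 06 06 3 3 06 06 3 3 3 300 3 300.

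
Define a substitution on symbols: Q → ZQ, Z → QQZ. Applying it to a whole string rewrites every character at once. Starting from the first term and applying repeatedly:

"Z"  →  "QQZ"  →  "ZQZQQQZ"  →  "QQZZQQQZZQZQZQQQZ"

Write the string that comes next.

Rewriting the 17 symbols of QQZZQQQZZQZQZQQQZ one by one yields ZQ ZQ QQZ QQZ ZQ ZQ ZQ QQZ QQZ ZQ QQZ ZQ QQZ ZQ ZQ ZQ QQZ; concatenated:

ZQZQQQZQQZZQZQZQQQZQQZZQQQZZQQQZZQZQZQQQZ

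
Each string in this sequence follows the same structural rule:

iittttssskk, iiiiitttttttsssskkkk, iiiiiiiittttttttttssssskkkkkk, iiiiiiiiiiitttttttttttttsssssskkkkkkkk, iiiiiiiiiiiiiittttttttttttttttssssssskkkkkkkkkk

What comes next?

Term n consists of 3n-1 i's, followed by 3n+1 t's, followed by n+2 s's, followed by 2n k's (n = 1, 2, …).
Setting n = 6 gives 17, 19, 8, 12 characters in each block.

iiiiiiiiiiiiiiiiitttttttttttttttttttsssssssskkkkkkkkkkkk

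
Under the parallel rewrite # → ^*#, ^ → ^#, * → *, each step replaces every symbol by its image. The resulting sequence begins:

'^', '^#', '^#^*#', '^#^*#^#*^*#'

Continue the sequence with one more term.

Rewriting each symbol of ^#^*#^#*^*#: ^→^#, #→^*#, ^→^#, *→*, #→^*#, ^→^#, #→^*#, *→*, ^→^#, *→*, #→^*#, which concatenates to ^# ^*# ^# * ^*# ^# ^*# * ^# * ^*#.

^#^*#^#*^*#^#^*#*^#*^*#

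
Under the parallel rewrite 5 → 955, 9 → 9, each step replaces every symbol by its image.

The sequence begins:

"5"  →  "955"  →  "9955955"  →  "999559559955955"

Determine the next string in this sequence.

9999559559955955999559559955955

Applying the rule to each of the 15 symbols of 999559559955955 gives the pieces 9 9 9 955 955 9 955 955 9 9 955 955 9 955 955, which concatenate to the answer.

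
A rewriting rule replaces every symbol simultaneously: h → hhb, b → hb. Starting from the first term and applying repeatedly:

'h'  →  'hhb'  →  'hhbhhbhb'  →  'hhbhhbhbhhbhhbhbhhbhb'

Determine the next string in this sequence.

φ(hhbhhbhbhhbhhbhbhhbhb) expands symbol-by-symbol to hhb hhb hb hhb hhb hb hhb hb hhb hhb hb hhb hhb hb hhb hb hhb hhb hb hhb hb; joining the 21 pieces gives the next term.

hhbhhbhbhhbhhbhbhhbhbhhbhhbhbhhbhhbhbhhbhbhhbhhbhbhhbhb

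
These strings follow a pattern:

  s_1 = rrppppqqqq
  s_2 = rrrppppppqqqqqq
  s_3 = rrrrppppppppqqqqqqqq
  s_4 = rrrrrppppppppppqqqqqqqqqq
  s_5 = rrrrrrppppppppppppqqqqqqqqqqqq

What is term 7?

rrrrrrrrppppppppppppppppqqqqqqqqqqqqqqqq

Term n consists of n r's, followed by 2n p's, followed by 2n q's, where the shown terms are n = 2, 3, 4, 5, 6.
Setting n = 8 gives 8, 16, 16 characters in each block.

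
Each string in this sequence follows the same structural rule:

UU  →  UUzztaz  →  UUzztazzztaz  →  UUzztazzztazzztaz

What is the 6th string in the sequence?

UUzztazzztazzztazzztazzztaz

Every step adds zztaz to the end: s(k+1) = s(k)·zztaz.
From UUzztazzztazzztaz, 2 further steps: UUzztazzztazzztaz → UUzztazzztazzztazzztaz → (answer).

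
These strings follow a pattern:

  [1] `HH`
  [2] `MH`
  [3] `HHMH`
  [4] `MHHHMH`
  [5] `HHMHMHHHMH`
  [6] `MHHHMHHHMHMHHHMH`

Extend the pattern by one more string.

HHMHMHHHMHMHHHMHHHMHMHHHMH

From term 3 onward, concatenate the second-to-last term with the last: HH·MH = HHMH, MH·HHMH = MHHHMH, …
So term 7 is HHMHMHHHMH·MHHHMHHHMHMHHHMH.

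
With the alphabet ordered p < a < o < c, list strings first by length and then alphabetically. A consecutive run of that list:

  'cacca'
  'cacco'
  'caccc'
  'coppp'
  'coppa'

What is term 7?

Continuing the enumeration 2 steps past coppa: coppa → coppo → (answer).

coppc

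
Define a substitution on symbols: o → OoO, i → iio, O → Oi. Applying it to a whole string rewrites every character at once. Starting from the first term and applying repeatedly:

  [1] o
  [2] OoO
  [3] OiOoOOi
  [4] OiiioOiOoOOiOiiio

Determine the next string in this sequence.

Rewriting the 17 symbols of OiiioOiOoOOiOiiio one by one yields Oi iio iio iio OoO Oi iio Oi OoO Oi Oi iio Oi iio iio iio OoO; concatenated:

OiiioiioiioOoOOiiioOiOoOOiOiiioOiiioiioiioOoO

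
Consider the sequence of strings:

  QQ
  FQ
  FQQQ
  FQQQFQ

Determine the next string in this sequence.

FQQQFQFQQQ

Each term (from the third on) is the previous term followed by the one before it: term 3 = FQ·QQ = FQQQ.
Continuing: FQQQFQ · FQQQ gives term 5.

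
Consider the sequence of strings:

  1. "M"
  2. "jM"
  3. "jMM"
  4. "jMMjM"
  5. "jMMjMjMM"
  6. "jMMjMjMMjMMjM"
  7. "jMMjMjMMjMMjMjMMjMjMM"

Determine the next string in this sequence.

jMMjMjMMjMMjMjMMjMjMMjMMjMjMMjMMjM

From term 3 onward, concatenate the last term with the second-to-last: jM·M = jMM, jMM·jM = jMMjM, …
The next term joins jMMjMjMMjMMjMjMMjMjMM and jMMjMjMMjMMjM.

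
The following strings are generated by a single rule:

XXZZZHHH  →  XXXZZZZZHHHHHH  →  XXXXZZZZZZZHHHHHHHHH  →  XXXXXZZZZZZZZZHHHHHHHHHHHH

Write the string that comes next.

Reading off run lengths: X runs 2, 3, 4, 5; Z runs 3, 5, 7, 9; H runs 3, 6, 9, 12 — each is linear in n (n = 1, 2, …).
For the next term, n = 5, so the run lengths are 6, 11, 15.

XXXXXXZZZZZZZZZZZHHHHHHHHHHHHHHH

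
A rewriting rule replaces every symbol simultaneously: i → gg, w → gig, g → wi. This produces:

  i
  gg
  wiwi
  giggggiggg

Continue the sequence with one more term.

wiggwiwiwiwiggwiwiwi

Rewriting each symbol of giggggiggg: g→wi, i→gg, g→wi, g→wi, g→wi, g→wi, i→gg, g→wi, g→wi, g→wi, which concatenates to wi gg wi wi wi wi gg wi wi wi.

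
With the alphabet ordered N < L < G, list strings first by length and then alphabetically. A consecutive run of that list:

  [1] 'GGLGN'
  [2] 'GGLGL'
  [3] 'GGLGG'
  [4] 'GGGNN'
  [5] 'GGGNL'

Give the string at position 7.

GGGLN

Continuing the enumeration 2 steps past GGGNL: GGGNL → GGGNG → (answer).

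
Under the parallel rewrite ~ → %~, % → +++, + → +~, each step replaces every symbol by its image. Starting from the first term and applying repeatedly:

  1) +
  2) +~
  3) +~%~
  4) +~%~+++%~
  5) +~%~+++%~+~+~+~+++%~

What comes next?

+~%~+++%~+~+~+~+++%~+~%~+~%~+~%~+~+~+~+++%~

Applying the rule to each of the 20 symbols of +~%~+++%~+~+~+~+++%~ gives the pieces +~ %~ +++ %~ +~ +~ +~ +++ %~ +~ %~ +~ %~ +~ %~ +~ +~ +~ +++ %~, which concatenate to the answer.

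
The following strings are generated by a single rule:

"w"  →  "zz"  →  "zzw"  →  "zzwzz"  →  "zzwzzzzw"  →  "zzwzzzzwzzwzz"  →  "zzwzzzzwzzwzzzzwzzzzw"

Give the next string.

zzwzzzzwzzwzzzzwzzzzwzzwzzzzwzzwzz

From term 3 onward, concatenate the last term with the second-to-last: zz·w = zzw, zzw·zz = zzwzz, …
So term 8 is zzwzzzzwzzwzzzzwzzzzw·zzwzzzzwzzwzz.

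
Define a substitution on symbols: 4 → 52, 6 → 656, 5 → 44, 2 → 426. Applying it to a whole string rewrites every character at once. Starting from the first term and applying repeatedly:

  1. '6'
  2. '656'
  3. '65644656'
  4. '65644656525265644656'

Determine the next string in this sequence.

65644656525265644656444264442665644656525265644656

φ(65644656525265644656) expands symbol-by-symbol to 656 44 656 52 52 656 44 656 44 426 44 426 656 44 656 52 52 656 44 656; joining the 20 pieces gives the next term.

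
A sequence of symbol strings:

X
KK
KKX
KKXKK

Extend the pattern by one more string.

KKXKKKKX

Each term (from the third on) is the previous term followed by the one before it: term 3 = KK·X = KKX.
The next term joins KKXKK and KKX.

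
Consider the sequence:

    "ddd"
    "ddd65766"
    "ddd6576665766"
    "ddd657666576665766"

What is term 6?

ddd6576665766657666576665766

Each term is the previous one with 65766 appended.
From ddd657666576665766, 2 further steps: ddd657666576665766 → ddd65766657666576665766 → (answer).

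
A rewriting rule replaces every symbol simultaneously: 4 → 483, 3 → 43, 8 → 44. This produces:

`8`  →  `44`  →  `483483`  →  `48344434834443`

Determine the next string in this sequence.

483444348348348343483444348348348343

Replace each of the 14 characters of 48344434834443 in place — 483 44 43 483 483 483 43 483 44 43 483 483 483 43 — and concatenate.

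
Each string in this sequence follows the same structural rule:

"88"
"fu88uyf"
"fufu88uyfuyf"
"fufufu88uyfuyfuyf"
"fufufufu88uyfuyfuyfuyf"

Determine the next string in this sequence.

s(k+1) = fu·s(k)·uyf, so each term gains fu as a prefix and uyf as a suffix.
One more step from fufufufu88uyfuyfuyfuyf gives the answer.

fufufufufu88uyfuyfuyfuyfuyf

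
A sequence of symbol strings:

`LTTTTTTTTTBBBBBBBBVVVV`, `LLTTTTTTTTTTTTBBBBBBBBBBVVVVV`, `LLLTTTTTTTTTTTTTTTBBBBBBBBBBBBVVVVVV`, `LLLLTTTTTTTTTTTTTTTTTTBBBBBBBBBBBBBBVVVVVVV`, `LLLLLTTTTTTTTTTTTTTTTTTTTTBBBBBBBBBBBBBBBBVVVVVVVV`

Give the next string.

Each string has the form L^{n-2} T^{3n} B^{2n+2} V^{n+1}, where the shown terms are n = 3, 4, 5, 6, 7.
Setting n = 8 gives 6, 24, 18, 9 characters in each block.

LLLLLLTTTTTTTTTTTTTTTTTTTTTTTTBBBBBBBBBBBBBBBBBBVVVVVVVVV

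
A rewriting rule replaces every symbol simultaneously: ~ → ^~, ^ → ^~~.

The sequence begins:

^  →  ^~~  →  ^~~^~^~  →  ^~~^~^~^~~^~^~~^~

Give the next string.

^~~^~^~^~~^~^~~^~^~~^~^~^~~^~^~~^~^~^~~^~

Replace each of the 17 characters of ^~~^~^~^~~^~^~~^~ in place — ^~~ ^~ ^~ ^~~ ^~ ^~~ ^~ ^~~ ^~ ^~ ^~~ ^~ ^~~ ^~ ^~ ^~~ ^~ — and concatenate.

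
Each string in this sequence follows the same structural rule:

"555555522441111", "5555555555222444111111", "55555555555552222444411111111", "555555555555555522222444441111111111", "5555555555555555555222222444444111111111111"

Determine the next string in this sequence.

Reading off run lengths: 5 runs 7, 10, 13, 16, 19; 2 runs 2, 3, 4, 5, 6; 4 runs 2, 3, 4, 5, 6; 1 runs 4, 6, 8, 10, 12 — each is linear in n, where the shown terms are n = 2, 3, 4, 5, 6.
At n = 7 the blocks have lengths 22, 7, 7, 14.

55555555555555555555552222222444444411111111111111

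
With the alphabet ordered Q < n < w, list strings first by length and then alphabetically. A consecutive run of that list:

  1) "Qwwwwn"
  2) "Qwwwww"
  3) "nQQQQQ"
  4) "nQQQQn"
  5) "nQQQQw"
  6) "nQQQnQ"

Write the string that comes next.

Treat nQQQnQ as a base-3 numeral over the given alphabet and add one, carrying through any trailing w's.

nQQQnn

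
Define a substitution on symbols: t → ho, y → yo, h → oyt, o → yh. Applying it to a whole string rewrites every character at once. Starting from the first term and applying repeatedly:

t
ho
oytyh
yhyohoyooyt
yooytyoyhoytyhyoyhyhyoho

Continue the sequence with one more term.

φ(yooytyoyhoytyhyoyhyhyoho) expands symbol-by-symbol to yo yh yh yo ho yo yh yo oyt yh yo ho yo oyt yo yh yo oyt yo oyt yo yh oyt yh; joining the 24 pieces gives the next term.

yoyhyhyohoyoyhyooytyhyohoyooytyoyhyooytyooytyoyhoytyh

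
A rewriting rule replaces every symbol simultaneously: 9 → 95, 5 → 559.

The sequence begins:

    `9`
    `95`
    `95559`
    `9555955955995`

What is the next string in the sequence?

Rewriting the 13 symbols of 9555955955995 one by one yields 95 559 559 559 95 559 559 95 559 559 95 95 559; concatenated:

9555955955995559559955595599595559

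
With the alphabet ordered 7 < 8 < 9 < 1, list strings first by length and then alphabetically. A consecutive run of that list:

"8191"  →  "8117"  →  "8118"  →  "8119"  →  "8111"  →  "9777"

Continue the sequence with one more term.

9778

Treat 9777 as a base-4 numeral over the given alphabet and add one, carrying through any trailing 1's.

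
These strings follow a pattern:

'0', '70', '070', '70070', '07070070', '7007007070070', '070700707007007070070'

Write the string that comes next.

From term 3 onward, concatenate the second-to-last term with the last: 0·70 = 070, 70·070 = 70070, …
So term 8 is 7007007070070·070700707007007070070.

7007007070070070700707007007070070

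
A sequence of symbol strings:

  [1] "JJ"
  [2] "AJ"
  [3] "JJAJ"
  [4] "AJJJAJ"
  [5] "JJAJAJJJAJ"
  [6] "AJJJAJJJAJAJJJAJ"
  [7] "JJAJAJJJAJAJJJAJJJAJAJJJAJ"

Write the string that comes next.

This is a Fibonacci-style word recurrence s(k) = s(k−2)·s(k−1): e.g. JJ·AJ = JJAJ.
The next term joins AJJJAJJJAJAJJJAJ and JJAJAJJJAJAJJJAJJJAJAJJJAJ.

AJJJAJJJAJAJJJAJJJAJAJJJAJAJJJAJJJAJAJJJAJ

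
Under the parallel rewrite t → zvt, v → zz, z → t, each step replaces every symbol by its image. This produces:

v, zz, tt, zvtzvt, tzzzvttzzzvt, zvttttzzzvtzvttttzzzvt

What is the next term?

tzzzvtzvtzvtzvttttzzzvttzzzvtzvtzvtzvttttzzzvt

Replace each of the 22 characters of zvttttzzzvtzvttttzzzvt in place — t zz zvt zvt zvt zvt t t t zz zvt t zz zvt zvt zvt zvt t t t zz zvt — and concatenate.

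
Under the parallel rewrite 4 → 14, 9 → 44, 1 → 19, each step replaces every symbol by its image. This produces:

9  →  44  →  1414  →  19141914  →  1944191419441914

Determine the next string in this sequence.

Rewriting the 16 symbols of 1944191419441914 one by one yields 19 44 14 14 19 44 19 14 19 44 14 14 19 44 19 14; concatenated:

19441414194419141944141419441914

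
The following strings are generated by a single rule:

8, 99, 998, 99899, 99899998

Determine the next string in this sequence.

From term 3 onward, concatenate the last term with the second-to-last: 99·8 = 998, 998·99 = 99899, …
So term 6 is 99899998·99899.

9989999899899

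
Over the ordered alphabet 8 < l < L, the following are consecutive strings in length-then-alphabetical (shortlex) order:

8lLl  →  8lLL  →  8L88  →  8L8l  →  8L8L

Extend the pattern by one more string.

Find the rightmost character of 8L8L below L, bump it to the next letter, and reset everything to its right to 8.

8Ll8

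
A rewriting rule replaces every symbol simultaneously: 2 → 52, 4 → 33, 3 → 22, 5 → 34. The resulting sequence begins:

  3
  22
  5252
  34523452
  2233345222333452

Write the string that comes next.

Applying the rule to each of the 16 symbols of 2233345222333452 gives the pieces 52 52 22 22 22 33 34 52 52 52 22 22 22 33 34 52, which concatenate to the answer.

52522222223334525252222222333452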